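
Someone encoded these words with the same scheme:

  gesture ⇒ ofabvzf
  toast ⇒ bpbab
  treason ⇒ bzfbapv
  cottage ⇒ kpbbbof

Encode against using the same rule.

The shift depends on letter class: consonant g→o is +8, but vowel e→f is +1. Vowels shift forward by 1 and consonants shift forward by 8.
On against: a(vowel)+1=b, g(cons)+8=o, a(vowel)+1=b, i(vowel)+1=j, n(cons)+8=v, s(cons)+8=a, t(cons)+8=b.

bobjvab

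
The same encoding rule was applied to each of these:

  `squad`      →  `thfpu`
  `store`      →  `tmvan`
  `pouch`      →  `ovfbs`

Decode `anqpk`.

s(18)→t(19) and q(16)→h(7) fit y≡19x+15 (mod 26); the inverse of 19 mod 26 is 11. This is an affine cipher: with a=0,…,z=25, each position x becomes (19x+15) mod 26.
Decoding anqpk: a(0)→11·(0−15)≡17=r; n(13)→11·(13−15)≡4=e; q(16)→11·(16−15)≡11=l; p(15)→11·(15−15)≡0=a; k(10)→11·(10−15)≡23=x (all mod 26).

relax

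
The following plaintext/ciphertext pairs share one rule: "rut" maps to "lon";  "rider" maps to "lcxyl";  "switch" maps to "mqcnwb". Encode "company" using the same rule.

wigjuhs

This is a Caesar cipher with shift 20.
On company: c+20=w, o+20=i, m+20=g, p+20=j, a+20=u, n+20=h, y+20=s.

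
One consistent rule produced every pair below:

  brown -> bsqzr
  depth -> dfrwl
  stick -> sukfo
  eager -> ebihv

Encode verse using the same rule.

In brown: b→b is +0, r→s is +1, o→q is +2, w→z is +3 — the shift increases by 1 each position. The shift increases by 1 at each position, starting from +0: 0, 1, 2, ….
For verse: v+0=v, e+1=f, r+2=t, s+3=v, e+4=i.

vftvi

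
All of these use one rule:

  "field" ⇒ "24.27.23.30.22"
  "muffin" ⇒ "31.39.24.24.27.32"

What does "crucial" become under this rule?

f is letter #6 and maps to 24: an offset of 18. Each letter is replaced by its alphabet position (a=1..z=26) + 18.
On crucial: c=3→21, r=18→36, u=21→39, c=3→21, i=9→27, a=1→19, l=12→30.

21.36.39.21.27.19.30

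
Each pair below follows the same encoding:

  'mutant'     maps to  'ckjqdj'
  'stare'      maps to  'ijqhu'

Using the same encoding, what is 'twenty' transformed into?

jmudjo

Compare letters: m→c is +16, u→k is +16, t→j is +16 — a constant shift. Every letter moves 16 places later in the alphabet, wrapping around z→a.
For twenty: t+16=j, w+16=m, e+16=u, n+16=d, t+16=j, y+16=o.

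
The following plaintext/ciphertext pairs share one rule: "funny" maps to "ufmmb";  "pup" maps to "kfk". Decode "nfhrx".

Each pair mirrors across the alphabet (f↔u, u↔f, n↔m): positions sum to 25. Each letter is replaced by its mirror in the alphabet: a↔z, b↔y, c↔x, and so on (the Atbash cipher).
Decoding nfhrx: n↔m, f↔u, h↔s, r↔i, x↔c.

music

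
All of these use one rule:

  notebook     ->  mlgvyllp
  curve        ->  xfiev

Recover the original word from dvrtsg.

weight

Each pair mirrors across the alphabet (n↔m, o↔l, t↔g): positions sum to 25. Each letter is replaced by its mirror in the alphabet: a↔z, b↔y, c↔x, and so on (the Atbash cipher).
Reversing it on dvrtsg: d↔w, v↔e, r↔i, t↔g, s↔h, g↔t.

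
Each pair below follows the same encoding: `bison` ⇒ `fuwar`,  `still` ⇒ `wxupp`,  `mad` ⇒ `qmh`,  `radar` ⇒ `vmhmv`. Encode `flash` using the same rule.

The rule splits by letter class: vowels +12, consonants +4.
Applying it to flash: f(cons)+4=j, l(cons)+4=p, a(vowel)+12=m, s(cons)+4=w, h(cons)+4=l.

jpmwl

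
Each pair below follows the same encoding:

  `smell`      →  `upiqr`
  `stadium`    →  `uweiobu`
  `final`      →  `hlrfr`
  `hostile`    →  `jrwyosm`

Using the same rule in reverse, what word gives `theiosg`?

In smell: s→u is +2, m→p is +3, e→i is +4, l→q is +5 — the shift increases by 1 each position. The shift increases by 1 at each position, starting from +2: 2, 3, 4, ….
Undoing it on theiosg: t−2=r, h−3=e, e−4=a, i−5=d, o−6=i, s−7=l, g−8=y.

readily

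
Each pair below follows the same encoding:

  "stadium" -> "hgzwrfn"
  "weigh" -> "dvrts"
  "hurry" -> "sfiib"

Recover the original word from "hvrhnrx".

seismic

Each pair mirrors across the alphabet (s↔h, t↔g, a↔z): positions sum to 25. Each letter is replaced by its mirror in the alphabet: a↔z, b↔y, c↔x, and so on (the Atbash cipher).
Reversing it on hvrhnrx: h↔s, v↔e, r↔i, h↔s, n↔m, r↔i, x↔c.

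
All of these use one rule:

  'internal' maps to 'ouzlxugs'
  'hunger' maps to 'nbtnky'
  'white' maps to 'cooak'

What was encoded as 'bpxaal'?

Shifts by position in internal: pos 0: i→o (+6), pos 1: n→u (+7), pos 2: t→z (+6), pos 3: e→l (+7) — repeating every 2. It's a Vigenère-style cipher with numeric key [6,7]: position i shifts by key[i mod 2].
Decoding bpxaal: b−6=v, p−7=i, x−6=r, a−7=t, a−6=u, l−7=e.

virtue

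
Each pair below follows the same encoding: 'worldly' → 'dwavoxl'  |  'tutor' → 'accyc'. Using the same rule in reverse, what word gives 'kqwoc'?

In worldly: w→d is +7, o→w is +8, r→a is +9, l→v is +10 — the shift increases by 1 each position. Letter i (0-indexed) is shifted by i+7, so successive shifts are 7, 8, 9, ….
Reversing it on kqwoc: k−7=d, q−8=i, w−9=n, o−10=e, c−11=r.

diner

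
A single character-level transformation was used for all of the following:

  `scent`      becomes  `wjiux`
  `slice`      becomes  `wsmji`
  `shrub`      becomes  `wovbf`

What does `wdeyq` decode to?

swarm

A repeating key of period 2 is used — shifts +4, +7 over and over.
Decoding wdeyq: w−4=s, d−7=w, e−4=a, y−7=r, q−4=m.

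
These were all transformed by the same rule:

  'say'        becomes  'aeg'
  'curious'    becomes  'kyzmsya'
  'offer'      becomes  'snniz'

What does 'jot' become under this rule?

rsb

The shift depends on letter class: consonant s→a is +8, but vowel a→e is +4. Two shifts are in play — +4 for a/e/i/o/u, +8 for every other letter.
Applying it to jot: j(cons)+8=r, o(vowel)+4=s, t(cons)+8=b.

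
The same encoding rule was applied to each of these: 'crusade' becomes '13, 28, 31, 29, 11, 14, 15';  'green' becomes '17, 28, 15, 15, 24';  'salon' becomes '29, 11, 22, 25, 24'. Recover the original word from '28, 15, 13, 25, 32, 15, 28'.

c is letter #3 and maps to 13: an offset of 10. The number is (letter's place in the alphabet, a=1) + 10.
Undoing it on 28, 15, 13, 25, 32, 15, 28: 28→(28−10)÷1=18=r, 15→(15−10)÷1=5=e, 13→(13−10)÷1=3=c, 25→(25−10)÷1=15=o, 32→(32−10)÷1=22=v, 15→(15−10)÷1=5=e, 28→(28−10)÷1=18=r.

recover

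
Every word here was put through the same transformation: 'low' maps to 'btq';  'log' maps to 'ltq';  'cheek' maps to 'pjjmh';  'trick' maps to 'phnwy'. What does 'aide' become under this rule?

jinf

The output letters match the input read backwards, each shifted +5: low reversed is wol. Two steps: reverse the string, then apply a Caesar shift of +5.
Applying it to aide: reverse → edia; then shift: e+5=j, d+5=i, i+5=n, a+5=f.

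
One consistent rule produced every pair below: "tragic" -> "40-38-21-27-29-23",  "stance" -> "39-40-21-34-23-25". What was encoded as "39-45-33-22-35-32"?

symbol

t is letter #20 and maps to 40: an offset of 20. Letters become their 1-based position plus 20 (so a→21, b→22, …).
Undoing it on 39-45-33-22-35-32: 39→(39−20)÷1=19=s, 45→(45−20)÷1=25=y, 33→(33−20)÷1=13=m, 22→(22−20)÷1=2=b, 35→(35−20)÷1=15=o, 32→(32−20)÷1=12=l.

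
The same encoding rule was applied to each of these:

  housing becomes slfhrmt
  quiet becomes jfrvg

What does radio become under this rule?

Letters are reflected about the middle of the alphabet (position → 25−position): Atbash.
For radio: r↔i, a↔z, d↔w, i↔r, o↔l.

izwrl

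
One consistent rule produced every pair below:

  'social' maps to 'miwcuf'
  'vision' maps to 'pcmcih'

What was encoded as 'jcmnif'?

Compare letters: s→m is +20, o→i is +20, c→w is +20 — a constant shift. Every letter moves 20 places later in the alphabet, wrapping around z→a.
Decoding jcmnif: j−20=p, c−20=i, m−20=s, n−20=t, i−20=o, f−20=l.

pistol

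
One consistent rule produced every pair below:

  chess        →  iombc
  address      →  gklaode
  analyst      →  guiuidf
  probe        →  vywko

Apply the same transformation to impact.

Each letter shifts forward by (position + 6), i.e. 6, 7, 8, … — the shift grows by one for each successive letter.
On impact: i+6=o, m+7=t, p+8=x, a+9=j, c+10=m, t+11=e.

otxjme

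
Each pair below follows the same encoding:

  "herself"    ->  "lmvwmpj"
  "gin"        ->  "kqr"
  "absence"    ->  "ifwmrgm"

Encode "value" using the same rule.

The shift depends on letter class: consonant h→l is +4, but vowel e→m is +8. Vowels shift forward by 8 and consonants shift forward by 4.
Applying it to value: v(cons)+4=z, a(vowel)+8=i, l(cons)+4=p, u(vowel)+8=c, e(vowel)+8=m.

zipcm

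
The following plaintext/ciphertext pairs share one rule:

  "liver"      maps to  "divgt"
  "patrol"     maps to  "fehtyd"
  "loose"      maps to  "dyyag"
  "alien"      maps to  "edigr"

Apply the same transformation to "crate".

l(11)→d(3) and i(8)→i(8) fit y≡7x+4 (mod 26); the inverse of 7 mod 26 is 15. Each letter's alphabet position (a=0..z=25) is mapped through 7·x+4 mod 26 — an affine cipher.
Applying it to crate: c(2)→7·2+4≡18=s; r(17)→7·17+4≡19=t; a(0)→7·0+4≡4=e; t(19)→7·19+4≡7=h; e(4)→7·4+4≡6=g (all mod 26).

stehg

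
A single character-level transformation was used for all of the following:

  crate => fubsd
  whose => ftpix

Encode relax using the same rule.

The output letters match the input read backwards, each shifted +1: crate reversed is etarc. Two steps: reverse the string, then apply a Caesar shift of +1.
Applying it to relax: reverse → xaler; then shift: x+1=y, a+1=b, l+1=m, e+1=f, r+1=s.

ybmfs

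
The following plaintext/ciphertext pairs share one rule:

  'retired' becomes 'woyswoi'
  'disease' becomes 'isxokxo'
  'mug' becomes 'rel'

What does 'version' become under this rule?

aowxsys

The shift depends on letter class: consonant r→w is +5, but vowel e→o is +10. Two shifts are in play — +10 for a/e/i/o/u, +5 for every other letter.
Applying it to version: v(cons)+5=a, e(vowel)+10=o, r(cons)+5=w, s(cons)+5=x, i(vowel)+10=s, o(vowel)+10=y, n(cons)+5=s.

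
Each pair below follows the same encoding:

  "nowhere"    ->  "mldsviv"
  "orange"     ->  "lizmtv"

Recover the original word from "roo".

ill

Letters are reflected about the middle of the alphabet (position → 25−position): Atbash.
Reversing it on roo: r↔i, o↔l, o↔l.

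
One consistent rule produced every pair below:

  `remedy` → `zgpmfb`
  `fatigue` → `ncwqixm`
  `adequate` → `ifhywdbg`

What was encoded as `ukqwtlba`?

minority

Shifts by position in remedy: pos 0: r→z (+8), pos 1: e→g (+2), pos 2: m→p (+3), pos 3: e→m (+8), pos 4: d→f (+2), pos 5: y→b (+3) — repeating every 3. It's a Vigenère-style cipher with numeric key [8,2,3]: position i shifts by key[i mod 3].
Reversing it on ukqwtlba: u−8=m, k−2=i, q−3=n, w−8=o, t−2=r, l−3=i, b−8=t, a−2=y.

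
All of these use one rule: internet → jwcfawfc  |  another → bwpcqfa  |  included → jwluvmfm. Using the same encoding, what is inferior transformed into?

jwofajpa

The shift depends on letter class: consonant n→w is +9, but vowel i→j is +1. The rule splits by letter class: vowels +1, consonants +9.
On inferior: i(vowel)+1=j, n(cons)+9=w, f(cons)+9=o, e(vowel)+1=f, r(cons)+9=a, i(vowel)+1=j, o(vowel)+1=p, r(cons)+9=a.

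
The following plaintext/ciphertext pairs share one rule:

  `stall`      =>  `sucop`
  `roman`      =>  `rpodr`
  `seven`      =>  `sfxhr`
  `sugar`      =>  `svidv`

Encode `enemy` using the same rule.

In stall: s→s is +0, t→u is +1, a→c is +2, l→o is +3 — the shift increases by 1 each position. Letter i (0-indexed) is shifted by i+0, so successive shifts are 0, 1, 2, ….
Applying it to enemy: e+0=e, n+1=o, e+2=g, m+3=p, y+4=c.

eogpc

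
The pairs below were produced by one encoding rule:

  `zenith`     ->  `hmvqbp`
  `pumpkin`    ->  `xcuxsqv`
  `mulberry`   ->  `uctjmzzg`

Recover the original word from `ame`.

sew

Compare letters: z→h is +8, e→m is +8, n→v is +8 — a constant shift. This is a Caesar cipher with shift 8.
Decoding ame: a−8=s, m−8=e, e−8=w.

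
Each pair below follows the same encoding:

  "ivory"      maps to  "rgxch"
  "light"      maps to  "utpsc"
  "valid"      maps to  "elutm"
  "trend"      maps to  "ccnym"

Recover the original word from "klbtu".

basil

Shifts by position in ivory: pos 0: i→r (+9), pos 1: v→g (+11), pos 2: o→x (+9), pos 3: r→c (+11) — repeating every 2. The shifts repeat in a cycle of length 2: positions 0,1,… shift by +9, +11, then the pattern repeats.
Reversing it on klbtu: k−9=b, l−11=a, b−9=s, t−11=i, u−9=l.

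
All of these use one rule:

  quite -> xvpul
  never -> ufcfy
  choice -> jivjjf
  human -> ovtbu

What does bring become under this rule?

ispon

Shifts by position in quite: pos 0: q→x (+7), pos 1: u→v (+1), pos 2: i→p (+7), pos 3: t→u (+1) — repeating every 2. The shifts repeat in a cycle of length 2: positions 0,1,… shift by +7, +1, then the pattern repeats.
For bring: b+7=i, r+1=s, i+7=p, n+1=o, g+7=n.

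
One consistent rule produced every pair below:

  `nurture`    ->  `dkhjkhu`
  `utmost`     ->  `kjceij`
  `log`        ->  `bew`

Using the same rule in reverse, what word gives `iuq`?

Compare letters: n→d is +16, u→k is +16, r→h is +16 — a constant shift. Every letter moves 16 places later in the alphabet, wrapping around z→a.
Decoding iuq: i−16=s, u−16=e, q−16=a.

sea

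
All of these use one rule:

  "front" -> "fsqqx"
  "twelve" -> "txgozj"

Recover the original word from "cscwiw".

crater

In front: f→f is +0, r→s is +1, o→q is +2, n→q is +3 — the shift increases by 1 each position. The shift increases by 1 at each position, starting from +0: 0, 1, 2, ….
Reversing it on cscwiw: c−0=c, s−1=r, c−2=a, w−3=t, i−4=e, w−5=r.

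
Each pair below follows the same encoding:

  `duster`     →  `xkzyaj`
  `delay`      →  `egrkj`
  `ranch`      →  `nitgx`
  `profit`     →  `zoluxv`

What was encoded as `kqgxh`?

brake

The output letters match the input read backwards, each shifted +6: duster reversed is retsud. Read the word backwards and shift each letter +6.
Decoding kqgxh: shift back: k−6=e, q−6=k, g−6=a, x−6=r, h−6=b → ekarb; then reverse → brake.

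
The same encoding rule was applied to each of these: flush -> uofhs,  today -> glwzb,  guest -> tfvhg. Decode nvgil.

metro

Each letter is replaced by its mirror in the alphabet: a↔z, b↔y, c↔x, and so on (the Atbash cipher).
Reversing it on nvgil: n↔m, v↔e, g↔t, i↔r, l↔o.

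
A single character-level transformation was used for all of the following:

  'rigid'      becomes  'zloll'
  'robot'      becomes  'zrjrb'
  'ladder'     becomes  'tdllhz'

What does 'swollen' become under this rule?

aertthv

The shift depends on letter class: consonant r→z is +8, but vowel i→l is +3. Two shifts are in play — +3 for a/e/i/o/u, +8 for every other letter.
On swollen: s(cons)+8=a, w(cons)+8=e, o(vowel)+3=r, l(cons)+8=t, l(cons)+8=t, e(vowel)+3=h, n(cons)+8=v.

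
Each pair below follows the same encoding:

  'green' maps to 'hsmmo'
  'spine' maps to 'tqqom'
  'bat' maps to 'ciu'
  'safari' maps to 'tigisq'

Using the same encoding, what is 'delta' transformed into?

The shift depends on letter class: consonant g→h is +1, but vowel e→m is +8. The rule splits by letter class: vowels +8, consonants +1.
For delta: d(cons)+1=e, e(vowel)+8=m, l(cons)+1=m, t(cons)+1=u, a(vowel)+8=i.

emmui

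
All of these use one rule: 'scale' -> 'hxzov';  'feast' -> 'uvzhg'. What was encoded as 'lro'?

Each pair mirrors across the alphabet (s↔h, c↔x, a↔z): positions sum to 25. This is the alphabet-reversal cipher (Atbash): a becomes z, b becomes y, etc.
Decoding lro: l↔o, r↔i, o↔l.

oil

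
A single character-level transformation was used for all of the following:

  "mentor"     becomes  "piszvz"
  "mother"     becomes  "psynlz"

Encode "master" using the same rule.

Each letter shifts forward by (position + 3), i.e. 3, 4, 5, … — the shift grows by one for each successive letter.
For master: m+3=p, a+4=e, s+5=x, t+6=z, e+7=l, r+8=z.

pexzlz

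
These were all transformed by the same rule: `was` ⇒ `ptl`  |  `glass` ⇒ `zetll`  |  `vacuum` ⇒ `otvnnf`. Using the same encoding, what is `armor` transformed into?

tkfhk

Compare letters: w→p is +19, a→t is +19, s→l is +19 — a constant shift. Every letter moves 19 places later in the alphabet, wrapping around z→a.
Applying it to armor: a+19=t, r+19=k, m+19=f, o+19=h, r+19=k.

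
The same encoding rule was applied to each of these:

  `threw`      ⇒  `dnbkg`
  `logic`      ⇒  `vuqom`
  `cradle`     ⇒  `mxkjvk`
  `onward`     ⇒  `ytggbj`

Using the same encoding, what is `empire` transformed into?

Shifts by position in threw: pos 0: t→d (+10), pos 1: h→n (+6), pos 2: r→b (+10), pos 3: e→k (+6) — repeating every 2. A repeating key of period 2 is used — shifts +10, +6 over and over.
On empire: e+10=o, m+6=s, p+10=z, i+6=o, r+10=b, e+6=k.

oszobk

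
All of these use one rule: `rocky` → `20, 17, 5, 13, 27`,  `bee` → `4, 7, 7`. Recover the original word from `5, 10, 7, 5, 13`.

Each letter is replaced by its alphabet position (a=1..z=26) + 2.
Reversing it on 5, 10, 7, 5, 13: 5→(5−2)÷1=3=c, 10→(10−2)÷1=8=h, 7→(7−2)÷1=5=e, 5→(5−2)÷1=3=c, 13→(13−2)÷1=11=k.

check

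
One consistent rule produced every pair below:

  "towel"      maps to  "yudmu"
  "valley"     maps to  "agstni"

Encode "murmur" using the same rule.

The shift increases by 1 at each position, starting from +5: 5, 6, 7, ….
On murmur: m+5=r, u+6=a, r+7=y, m+8=u, u+9=d, r+10=b.

rayudb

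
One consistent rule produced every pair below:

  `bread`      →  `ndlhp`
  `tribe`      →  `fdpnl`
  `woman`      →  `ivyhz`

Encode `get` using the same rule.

slf

The shift depends on letter class: consonant b→n is +12, but vowel e→l is +7. Vowels shift forward by 7 and consonants shift forward by 12.
Applying it to get: g(cons)+12=s, e(vowel)+7=l, t(cons)+12=f.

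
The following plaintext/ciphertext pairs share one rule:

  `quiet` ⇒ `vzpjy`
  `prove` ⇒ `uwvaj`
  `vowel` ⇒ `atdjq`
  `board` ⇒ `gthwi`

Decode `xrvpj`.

smoke

Shifts by position in quiet: pos 0: q→v (+5), pos 1: u→z (+5), pos 2: i→p (+7), pos 3: e→j (+5), pos 4: t→y (+5) — repeating every 3. The shifts repeat in a cycle of length 3: positions 0,1,… shift by +5, +5, +7, then the pattern repeats.
Reversing it on xrvpj: x−5=s, r−5=m, v−7=o, p−5=k, j−5=e.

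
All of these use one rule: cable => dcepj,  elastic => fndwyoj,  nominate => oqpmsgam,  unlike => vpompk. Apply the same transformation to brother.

ctrxmky

In cable: c→d is +1, a→c is +2, b→e is +3, l→p is +4 — the shift increases by 1 each position. The shift increases by 1 at each position, starting from +1: 1, 2, 3, ….
For brother: b+1=c, r+2=t, o+3=r, t+4=x, h+5=m, e+6=k, r+7=y.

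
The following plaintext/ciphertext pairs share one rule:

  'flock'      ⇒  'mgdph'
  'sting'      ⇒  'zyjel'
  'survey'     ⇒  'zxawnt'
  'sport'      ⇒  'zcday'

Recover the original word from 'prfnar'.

camera

f(5)→m(12) and l(11)→g(6) fit y≡25x+17 (mod 26); the inverse of 25 mod 26 is 25. This is an affine cipher: with a=0,…,z=25, each position x becomes (25x+17) mod 26.
Reversing it on prfnar: p(15)→25·(15−17)≡2=c; r(17)→25·(17−17)≡0=a; f(5)→25·(5−17)≡12=m; n(13)→25·(13−17)≡4=e; a(0)→25·(0−17)≡17=r; r(17)→25·(17−17)≡0=a (all mod 26).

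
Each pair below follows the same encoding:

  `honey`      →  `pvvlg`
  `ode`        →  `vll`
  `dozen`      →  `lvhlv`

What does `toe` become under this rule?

The shift depends on letter class: consonant h→p is +8, but vowel o→v is +7. Two shifts are in play — +7 for a/e/i/o/u, +8 for every other letter.
Applying it to toe: t(cons)+8=b, o(vowel)+7=v, e(vowel)+7=l.

bvl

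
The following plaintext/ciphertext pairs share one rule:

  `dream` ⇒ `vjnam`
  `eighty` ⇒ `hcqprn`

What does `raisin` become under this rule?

Read the word backwards and shift each letter +9.
For raisin: reverse → nisiar; then shift: n+9=w, i+9=r, s+9=b, i+9=r, a+9=j, r+9=a.

wrbrja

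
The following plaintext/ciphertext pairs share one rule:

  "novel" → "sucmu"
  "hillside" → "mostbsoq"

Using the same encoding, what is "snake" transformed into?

In novel: n→s is +5, o→u is +6, v→c is +7, e→m is +8 — the shift increases by 1 each position. The shift increases by 1 at each position, starting from +5: 5, 6, 7, ….
Applying it to snake: s+5=x, n+6=t, a+7=h, k+8=s, e+9=n.

xthsn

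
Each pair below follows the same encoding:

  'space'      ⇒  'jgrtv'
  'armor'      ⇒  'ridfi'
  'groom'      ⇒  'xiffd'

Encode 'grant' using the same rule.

Compare letters: s→j is +17, p→g is +17, a→r is +17 — a constant shift. Each letter is shifted forward by 17 in the alphabet (a Caesar shift of +17).
Applying it to grant: g+17=x, r+17=i, a+17=r, n+17=e, t+17=k.

xirek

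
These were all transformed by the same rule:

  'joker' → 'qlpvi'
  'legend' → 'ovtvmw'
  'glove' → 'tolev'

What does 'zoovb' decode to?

alley

Each pair mirrors across the alphabet (j↔q, o↔l, k↔p): positions sum to 25. This is the alphabet-reversal cipher (Atbash): a becomes z, b becomes y, etc.
Reversing it on zoovb: z↔a, o↔l, o↔l, v↔e, b↔y.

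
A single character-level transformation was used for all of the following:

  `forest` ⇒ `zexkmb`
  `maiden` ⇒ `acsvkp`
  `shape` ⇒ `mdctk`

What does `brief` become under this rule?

rxskz

Treating letters as 0–25, the rule is x ↦ 15x + 2 (mod 26).
For brief: b(1)→15·1+2≡17=r; r(17)→15·17+2≡23=x; i(8)→15·8+2≡18=s; e(4)→15·4+2≡10=k; f(5)→15·5+2≡25=z (all mod 26).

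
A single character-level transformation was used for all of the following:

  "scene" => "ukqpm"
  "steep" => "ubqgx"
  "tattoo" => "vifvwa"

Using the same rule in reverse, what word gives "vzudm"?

Shifts by position in scene: pos 0: s→u (+2), pos 1: c→k (+8), pos 2: e→q (+12), pos 3: n→p (+2), pos 4: e→m (+8) — repeating every 3. A repeating key of period 3 is used — shifts +2, +8, +12 over and over.
Undoing it on vzudm: v−2=t, z−8=r, u−12=i, d−2=b, m−8=e.

tribe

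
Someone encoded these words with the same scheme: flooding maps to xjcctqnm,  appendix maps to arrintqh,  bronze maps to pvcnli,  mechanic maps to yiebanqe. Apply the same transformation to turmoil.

Each letter's alphabet position (a=0..z=25) is mapped through 15·x+0 mod 26 — an affine cipher.
For turmoil: t(19)→15·19+0≡25=z; u(20)→15·20+0≡14=o; r(17)→15·17+0≡21=v; m(12)→15·12+0≡24=y; o(14)→15·14+0≡2=c; i(8)→15·8+0≡16=q; l(11)→15·11+0≡9=j (all mod 26).

zovycqj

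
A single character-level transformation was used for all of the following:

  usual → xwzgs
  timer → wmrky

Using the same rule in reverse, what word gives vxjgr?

In usual: u→x is +3, s→w is +4, u→z is +5, a→g is +6 — the shift increases by 1 each position. The shift increases by 1 at each position, starting from +3: 3, 4, 5, ….
Reversing it on vxjgr: v−3=s, x−4=t, j−5=e, g−6=a, r−7=k.

steak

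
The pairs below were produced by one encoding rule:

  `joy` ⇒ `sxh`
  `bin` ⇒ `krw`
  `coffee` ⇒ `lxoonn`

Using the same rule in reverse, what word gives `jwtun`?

ankle

Compare letters: j→s is +9, o→x is +9, y→h is +9 — a constant shift. It's a constant shift of +9 (ROT9).
Reversing it on jwtun: j−9=a, w−9=n, t−9=k, u−9=l, n−9=e.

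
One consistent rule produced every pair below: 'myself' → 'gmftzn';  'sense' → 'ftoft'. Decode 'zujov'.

unity

The output letters match the input read backwards, each shifted +1: myself reversed is flesym. Read the word backwards and shift each letter +1.
Undoing it on zujov: shift back: z−1=y, u−1=t, j−1=i, o−1=n, v−1=u → ytinu; then reverse → unity.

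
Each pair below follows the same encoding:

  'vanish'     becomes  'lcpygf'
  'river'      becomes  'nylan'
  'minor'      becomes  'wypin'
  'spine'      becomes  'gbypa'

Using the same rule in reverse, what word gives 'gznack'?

streak

v(21)→l(11) and a(0)→c(2) fit y≡19x+2 (mod 26); the inverse of 19 mod 26 is 11. This is an affine cipher: with a=0,…,z=25, each position x becomes (19x+2) mod 26.
Undoing it on gznack: g(6)→11·(6−2)≡18=s; z(25)→11·(25−2)≡19=t; n(13)→11·(13−2)≡17=r; a(0)→11·(0−2)≡4=e; c(2)→11·(2−2)≡0=a; k(10)→11·(10−2)≡10=k (all mod 26).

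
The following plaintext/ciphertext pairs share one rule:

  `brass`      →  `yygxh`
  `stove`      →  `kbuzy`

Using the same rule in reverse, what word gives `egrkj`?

delay

Two steps: reverse the string, then apply a Caesar shift of +6.
Undoing it on egrkj: shift back: e−6=y, g−6=a, r−6=l, k−6=e, j−6=d → yaled; then reverse → delay.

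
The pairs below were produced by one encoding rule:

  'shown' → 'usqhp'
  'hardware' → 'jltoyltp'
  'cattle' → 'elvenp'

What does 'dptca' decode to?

Shifts by position in shown: pos 0: s→u (+2), pos 1: h→s (+11), pos 2: o→q (+2), pos 3: w→h (+11) — repeating every 2. The shifts repeat in a cycle of length 2: positions 0,1,… shift by +2, +11, then the pattern repeats.
Decoding dptca: d−2=b, p−11=e, t−2=r, c−11=r, a−2=y.

berry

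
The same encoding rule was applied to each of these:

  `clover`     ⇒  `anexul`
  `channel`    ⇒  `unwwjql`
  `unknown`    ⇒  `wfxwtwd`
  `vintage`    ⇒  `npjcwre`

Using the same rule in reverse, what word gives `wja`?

The word is reversed, then every letter is shifted forward by 9.
Decoding wja: shift back: w−9=n, j−9=a, a−9=r → nar; then reverse → ran.

ran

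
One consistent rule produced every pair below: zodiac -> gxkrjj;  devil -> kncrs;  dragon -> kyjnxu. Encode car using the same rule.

The shift depends on letter class: consonant z→g is +7, but vowel o→x is +9. Vowels shift forward by 9 and consonants shift forward by 7.
Applying it to car: c(cons)+7=j, a(vowel)+9=j, r(cons)+7=y.

jjy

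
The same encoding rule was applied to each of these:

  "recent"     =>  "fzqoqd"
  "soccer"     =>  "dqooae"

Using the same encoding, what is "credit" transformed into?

The output letters match the input read backwards, each shifted +12: recent reversed is tnecer. The word is reversed, then every letter is shifted forward by 12.
For credit: reverse → tiderc; then shift: t+12=f, i+12=u, d+12=p, e+12=q, r+12=d, c+12=o.

fupqdo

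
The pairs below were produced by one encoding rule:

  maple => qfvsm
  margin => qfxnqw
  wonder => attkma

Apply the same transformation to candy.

In maple: m→q is +4, a→f is +5, p→v is +6, l→s is +7 — the shift increases by 1 each position. Each letter shifts forward by (position + 4), i.e. 4, 5, 6, … — the shift grows by one for each successive letter.
For candy: c+4=g, a+5=f, n+6=t, d+7=k, y+8=g.

gftkg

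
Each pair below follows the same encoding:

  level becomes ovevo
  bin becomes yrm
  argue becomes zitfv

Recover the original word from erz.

via

Each pair mirrors across the alphabet (l↔o, e↔v, v↔e): positions sum to 25. Letters are reflected about the middle of the alphabet (position → 25−position): Atbash.
Decoding erz: e↔v, r↔i, z↔a.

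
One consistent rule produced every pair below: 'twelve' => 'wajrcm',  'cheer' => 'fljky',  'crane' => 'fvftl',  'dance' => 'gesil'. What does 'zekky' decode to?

wafer

Each letter shifts forward by (position + 3), i.e. 3, 4, 5, … — the shift grows by one for each successive letter.
Decoding zekky: z−3=w, e−4=a, k−5=f, k−6=e, y−7=r.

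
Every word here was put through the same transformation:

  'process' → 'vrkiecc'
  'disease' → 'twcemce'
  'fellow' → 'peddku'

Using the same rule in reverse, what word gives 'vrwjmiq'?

privacy

p(15)→v(21) and r(17)→r(17) fit y≡11x+12 (mod 26); the inverse of 11 mod 26 is 19. This is an affine cipher: with a=0,…,z=25, each position x becomes (11x+12) mod 26.
Reversing it on vrwjmiq: v(21)→19·(21−12)≡15=p; r(17)→19·(17−12)≡17=r; w(22)→19·(22−12)≡8=i; j(9)→19·(9−12)≡21=v; m(12)→19·(12−12)≡0=a; i(8)→19·(8−12)≡2=c; q(16)→19·(16−12)≡24=y (all mod 26).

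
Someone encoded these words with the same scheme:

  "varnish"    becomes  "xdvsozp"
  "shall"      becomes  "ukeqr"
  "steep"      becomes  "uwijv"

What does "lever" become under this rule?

nhzjx

Each letter shifts forward by (position + 2), i.e. 2, 3, 4, … — the shift grows by one for each successive letter.
For lever: l+2=n, e+3=h, v+4=z, e+5=j, r+6=x.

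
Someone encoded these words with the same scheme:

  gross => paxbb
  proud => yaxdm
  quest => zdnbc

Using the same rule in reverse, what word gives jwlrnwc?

ancient

It's a constant shift of +9 (ROT9).
Undoing it on jwlrnwc: j−9=a, w−9=n, l−9=c, r−9=i, n−9=e, w−9=n, c−9=t.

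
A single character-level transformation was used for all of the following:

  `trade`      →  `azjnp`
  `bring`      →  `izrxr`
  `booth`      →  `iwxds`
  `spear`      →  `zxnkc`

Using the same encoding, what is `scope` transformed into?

zkxzp

In trade: t→a is +7, r→z is +8, a→j is +9, d→n is +10 — the shift increases by 1 each position. Letter i (0-indexed) is shifted by i+7, so successive shifts are 7, 8, 9, ….
For scope: s+7=z, c+8=k, o+9=x, p+10=z, e+11=p.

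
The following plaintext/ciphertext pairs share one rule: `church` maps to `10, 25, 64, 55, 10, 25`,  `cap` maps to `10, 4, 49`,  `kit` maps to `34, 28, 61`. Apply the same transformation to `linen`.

37, 28, 43, 16, 43

c(#3)→10 and h(#8)→25: differences scale by 3, so n = 3·pos + 1. With a=1..z=26, the number is 3·pos + 1.
For linen: l=12→37, i=9→28, n=14→43, e=5→16, n=14→43.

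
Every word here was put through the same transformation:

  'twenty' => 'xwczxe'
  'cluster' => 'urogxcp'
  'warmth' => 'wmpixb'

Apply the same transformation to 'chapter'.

Treating letters as 0–25, the rule is x ↦ 17x + 12 (mod 26).
Applying it to chapter: c(2)→17·2+12≡20=u; h(7)→17·7+12≡1=b; a(0)→17·0+12≡12=m; p(15)→17·15+12≡7=h; t(19)→17·19+12≡23=x; e(4)→17·4+12≡2=c; r(17)→17·17+12≡15=p (all mod 26).

ubmhxcp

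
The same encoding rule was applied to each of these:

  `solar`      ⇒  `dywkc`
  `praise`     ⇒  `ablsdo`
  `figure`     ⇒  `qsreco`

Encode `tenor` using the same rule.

eoyyc

Shifts by position in solar: pos 0: s→d (+11), pos 1: o→y (+10), pos 2: l→w (+11), pos 3: a→k (+10) — repeating every 2. The shifts repeat in a cycle of length 2: positions 0,1,… shift by +11, +10, then the pattern repeats.
On tenor: t+11=e, e+10=o, n+11=y, o+10=y, r+11=c.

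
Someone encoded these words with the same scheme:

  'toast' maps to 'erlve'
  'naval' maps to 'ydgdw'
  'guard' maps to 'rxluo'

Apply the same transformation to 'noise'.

yrtvp

Shifts by position in toast: pos 0: t→e (+11), pos 1: o→r (+3), pos 2: a→l (+11), pos 3: s→v (+3) — repeating every 2. The shifts repeat in a cycle of length 2: positions 0,1,… shift by +11, +3, then the pattern repeats.
On noise: n+11=y, o+3=r, i+11=t, s+3=v, e+11=p.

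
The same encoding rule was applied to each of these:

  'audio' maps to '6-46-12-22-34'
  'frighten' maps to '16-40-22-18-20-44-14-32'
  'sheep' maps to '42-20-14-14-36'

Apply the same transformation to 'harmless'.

20-6-40-30-28-14-42-42

Each letter becomes 2×(its alphabet position, a=1..z=26) + 4.
For harmless: h=8→20, a=1→6, r=18→40, m=13→30, l=12→28, e=5→14, s=19→42, s=19→42.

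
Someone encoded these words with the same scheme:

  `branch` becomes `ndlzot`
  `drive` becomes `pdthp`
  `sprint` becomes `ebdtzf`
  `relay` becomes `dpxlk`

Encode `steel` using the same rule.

The shift depends on letter class: consonant b→n is +12, but vowel a→l is +11. The rule splits by letter class: vowels +11, consonants +12.
On steel: s(cons)+12=e, t(cons)+12=f, e(vowel)+11=p, e(vowel)+11=p, l(cons)+12=x.

efppx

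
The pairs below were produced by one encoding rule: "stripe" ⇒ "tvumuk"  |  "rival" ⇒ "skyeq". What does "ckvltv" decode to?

bishop

Letter i (0-indexed) is shifted by i+1, so successive shifts are 1, 2, 3, ….
Decoding ckvltv: c−1=b, k−2=i, v−3=s, l−4=h, t−5=o, v−6=p.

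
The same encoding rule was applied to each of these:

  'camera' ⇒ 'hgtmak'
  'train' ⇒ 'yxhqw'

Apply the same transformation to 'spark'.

Letter i (0-indexed) is shifted by i+5, so successive shifts are 5, 6, 7, ….
On spark: s+5=x, p+6=v, a+7=h, r+8=z, k+9=t.

xvhzt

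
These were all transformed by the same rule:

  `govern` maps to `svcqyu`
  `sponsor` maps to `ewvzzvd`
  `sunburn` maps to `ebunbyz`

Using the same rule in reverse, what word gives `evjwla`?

socket

A repeating key of period 3 is used — shifts +12, +7, +7 over and over.
Reversing it on evjwla: e−12=s, v−7=o, j−7=c, w−12=k, l−7=e, a−7=t.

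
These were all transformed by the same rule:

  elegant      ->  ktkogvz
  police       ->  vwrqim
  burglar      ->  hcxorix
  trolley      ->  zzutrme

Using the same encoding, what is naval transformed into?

Shifts by position in elegant: pos 0: e→k (+6), pos 1: l→t (+8), pos 2: e→k (+6), pos 3: g→o (+8) — repeating every 2. The shifts repeat in a cycle of length 2: positions 0,1,… shift by +6, +8, then the pattern repeats.
On naval: n+6=t, a+8=i, v+6=b, a+8=i, l+6=r.

tibir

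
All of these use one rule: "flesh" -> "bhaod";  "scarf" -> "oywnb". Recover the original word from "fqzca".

judge

Compare letters: f→b is +22, l→h is +22, e→a is +22 — a constant shift. Every letter moves 22 places later in the alphabet, wrapping around z→a.
Reversing it on fqzca: f−22=j, q−22=u, z−22=d, c−22=g, a−22=e.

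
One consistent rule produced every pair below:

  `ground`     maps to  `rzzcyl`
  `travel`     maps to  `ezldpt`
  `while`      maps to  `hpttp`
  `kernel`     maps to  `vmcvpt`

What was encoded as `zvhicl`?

onward

Shifts by position in ground: pos 0: g→r (+11), pos 1: r→z (+8), pos 2: o→z (+11), pos 3: u→c (+8) — repeating every 2. It's a Vigenère-style cipher with numeric key [11,8]: position i shifts by key[i mod 2].
Reversing it on zvhicl: z−11=o, v−8=n, h−11=w, i−8=a, c−11=r, l−8=d.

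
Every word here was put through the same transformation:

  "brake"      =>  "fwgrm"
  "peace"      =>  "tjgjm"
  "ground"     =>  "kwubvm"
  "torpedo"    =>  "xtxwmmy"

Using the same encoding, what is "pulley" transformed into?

tzrsmh

Each letter shifts forward by (position + 4), i.e. 4, 5, 6, … — the shift grows by one for each successive letter.
Applying it to pulley: p+4=t, u+5=z, l+6=r, l+7=s, e+8=m, y+9=h.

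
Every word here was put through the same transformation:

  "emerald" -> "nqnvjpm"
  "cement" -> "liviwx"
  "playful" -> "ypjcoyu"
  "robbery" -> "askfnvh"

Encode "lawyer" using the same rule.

Shifts by position in emerald: pos 0: e→n (+9), pos 1: m→q (+4), pos 2: e→n (+9), pos 3: r→v (+4) — repeating every 2. A repeating key of period 2 is used — shifts +9, +4 over and over.
For lawyer: l+9=u, a+4=e, w+9=f, y+4=c, e+9=n, r+4=v.

uefcnv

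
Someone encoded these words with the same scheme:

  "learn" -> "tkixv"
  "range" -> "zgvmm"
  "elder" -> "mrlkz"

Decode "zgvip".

ranch

The shifts repeat in a cycle of length 2: positions 0,1,… shift by +8, +6, then the pattern repeats.
Decoding zgvip: z−8=r, g−6=a, v−8=n, i−6=c, p−8=h.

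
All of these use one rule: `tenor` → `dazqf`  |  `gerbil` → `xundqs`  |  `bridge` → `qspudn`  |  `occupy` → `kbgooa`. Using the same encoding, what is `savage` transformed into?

qsmhme

Two steps: reverse the string, then apply a Caesar shift of +12.
On savage: reverse → egavas; then shift: e+12=q, g+12=s, a+12=m, v+12=h, a+12=m, s+12=e.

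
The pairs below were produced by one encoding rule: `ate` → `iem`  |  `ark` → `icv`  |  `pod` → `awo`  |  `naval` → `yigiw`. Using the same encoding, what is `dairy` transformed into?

Two shifts are in play — +8 for a/e/i/o/u, +11 for every other letter.
Applying it to dairy: d(cons)+11=o, a(vowel)+8=i, i(vowel)+8=q, r(cons)+11=c, y(cons)+11=j.

oiqcj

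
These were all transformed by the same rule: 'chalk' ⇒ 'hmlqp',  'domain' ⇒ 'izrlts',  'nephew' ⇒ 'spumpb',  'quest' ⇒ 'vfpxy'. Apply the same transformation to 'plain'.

The shift depends on letter class: consonant c→h is +5, but vowel a→l is +11. Two shifts are in play — +11 for a/e/i/o/u, +5 for every other letter.
On plain: p(cons)+5=u, l(cons)+5=q, a(vowel)+11=l, i(vowel)+11=t, n(cons)+5=s.

uqlts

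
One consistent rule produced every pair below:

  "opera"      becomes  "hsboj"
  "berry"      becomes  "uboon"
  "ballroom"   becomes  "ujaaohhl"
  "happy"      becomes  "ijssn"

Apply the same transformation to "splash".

This is an affine cipher: with a=0,…,z=25, each position x becomes (11x+9) mod 26.
Applying it to splash: s(18)→11·18+9≡25=z; p(15)→11·15+9≡18=s; l(11)→11·11+9≡0=a; a(0)→11·0+9≡9=j; s(18)→11·18+9≡25=z; h(7)→11·7+9≡8=i (all mod 26).

zsajzi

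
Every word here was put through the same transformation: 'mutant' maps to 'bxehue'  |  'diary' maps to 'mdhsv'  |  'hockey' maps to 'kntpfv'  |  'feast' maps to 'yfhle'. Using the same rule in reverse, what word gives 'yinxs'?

Each letter's alphabet position (a=0..z=25) is mapped through 19·x+7 mod 26 — an affine cipher.
Undoing it on yinxs: y(24)→11·(24−7)≡5=f; i(8)→11·(8−7)≡11=l; n(13)→11·(13−7)≡14=o; x(23)→11·(23−7)≡20=u; s(18)→11·(18−7)≡17=r (all mod 26).

flour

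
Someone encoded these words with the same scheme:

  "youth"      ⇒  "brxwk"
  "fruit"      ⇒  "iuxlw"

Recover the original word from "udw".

It's a constant shift of +3 (ROT3).
Decoding udw: u−3=r, d−3=a, w−3=t.

rat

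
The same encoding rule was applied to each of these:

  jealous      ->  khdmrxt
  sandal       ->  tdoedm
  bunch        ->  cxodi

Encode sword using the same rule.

txrse

Vowels shift forward by 3 and consonants shift forward by 1.
For sword: s(cons)+1=t, w(cons)+1=x, o(vowel)+3=r, r(cons)+1=s, d(cons)+1=e.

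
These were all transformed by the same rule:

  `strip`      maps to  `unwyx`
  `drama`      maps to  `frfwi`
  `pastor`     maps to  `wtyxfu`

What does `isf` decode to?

and

The output letters match the input read backwards, each shifted +5: strip reversed is pirts. Read the word backwards and shift each letter +5.
Decoding isf: shift back: i−5=d, s−5=n, f−5=a → dna; then reverse → and.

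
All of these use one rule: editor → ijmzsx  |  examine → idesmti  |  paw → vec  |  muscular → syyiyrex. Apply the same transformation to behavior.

The shift depends on letter class: consonant d→j is +6, but vowel e→i is +4. Vowels shift forward by 4 and consonants shift forward by 6.
On behavior: b(cons)+6=h, e(vowel)+4=i, h(cons)+6=n, a(vowel)+4=e, v(cons)+6=b, i(vowel)+4=m, o(vowel)+4=s, r(cons)+6=x.

hinebmsx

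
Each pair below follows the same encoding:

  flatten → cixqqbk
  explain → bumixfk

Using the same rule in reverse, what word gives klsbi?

novel

Compare letters: f→c is +23, l→i is +23, a→x is +23 — a constant shift. It's a constant shift of +23 (ROT23).
Reversing it on klsbi: k−23=n, l−23=o, s−23=v, b−23=e, i−23=l.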